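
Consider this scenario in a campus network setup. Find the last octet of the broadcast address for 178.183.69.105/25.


Given: IP = 178.183.69.105, prefix = /25
Host bits = 32 - 25 = 7
Network last octet = 105 AND mask = 0
Host part size = 2^7 - 1 = 127
Broadcast last octet = 0 OR 127 = 127

127


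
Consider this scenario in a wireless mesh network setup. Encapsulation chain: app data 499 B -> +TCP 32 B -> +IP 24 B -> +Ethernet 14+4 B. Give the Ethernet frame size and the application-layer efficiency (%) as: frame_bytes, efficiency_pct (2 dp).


TCP segment = 499 + 32 = 531 B
IP packet = 531 + 24 = 555 B
Ethernet frame = 555 + 14 + 4 = 573 B
Efficiency = app / frame = 499 / 573 = 0.870855 = 87.0855% -> 87.09% (2 dp)

573, 87.09


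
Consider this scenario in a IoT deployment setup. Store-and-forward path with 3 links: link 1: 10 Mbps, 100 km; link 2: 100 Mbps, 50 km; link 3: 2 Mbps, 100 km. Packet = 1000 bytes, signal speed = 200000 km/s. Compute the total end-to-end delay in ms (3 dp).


Packet = 1000 bytes = 8000 bits. Store-and-forward: sum (t_trans + t_prop) per link.
Link 1: t_trans = 8000/(10*10^6) s = 0.8000 ms; t_prop = 100/200000 s = 0.5000 ms; subtotal = 1.3000 ms
Link 2: t_trans = 8000/(100*10^6) s = 0.0800 ms; t_prop = 50/200000 s = 0.2500 ms; subtotal = 0.3300 ms
Link 3: t_trans = 8000/(2*10^6) s = 4.0000 ms; t_prop = 100/200000 s = 0.5000 ms; subtotal = 4.5000 ms
End-to-end = 1.3000 + 0.3300 + 4.5000 = 6.1300 ms -> 6.130 ms (3 dp)

6.130


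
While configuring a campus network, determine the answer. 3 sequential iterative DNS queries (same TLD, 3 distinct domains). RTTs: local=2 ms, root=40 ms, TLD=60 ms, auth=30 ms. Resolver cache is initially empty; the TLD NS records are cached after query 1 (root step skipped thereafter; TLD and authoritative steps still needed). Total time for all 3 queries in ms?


Lookup 1 (cold cache): local + root + TLD + auth = 2 + 40 + 60 + 30 = 132 ms
Lookups 2..3 (TLD NS cached -> skip root; new domain -> still ask TLD and auth): local + TLD + auth = 2 + 60 + 30 = 92 ms each
Remaining 2 lookups: 2 * 92 = 184 ms
Total = 132 + 184 = 316 ms

316


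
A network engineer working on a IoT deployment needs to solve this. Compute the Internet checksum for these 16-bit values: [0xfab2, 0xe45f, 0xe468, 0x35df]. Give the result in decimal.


Given words: [0xfab2, 0xe45f, 0xe468, 0x35df]
Step 1: Sum all words
Raw sum = 64178 + 58463 + 58472 + 13791 = 194904
Step 2: Fold carry: (63832 + 2) = 63834
One's complement = ~63834 & 0xFFFF = 1701

1701


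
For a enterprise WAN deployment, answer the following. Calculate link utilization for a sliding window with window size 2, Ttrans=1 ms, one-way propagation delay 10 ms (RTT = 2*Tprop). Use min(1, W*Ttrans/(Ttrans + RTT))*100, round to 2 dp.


Given: W = 2, Ttrans = 1 ms, RTT = 20 ms (= 2 * Tprop, Tprop = 10 ms)
Cycle time = Ttrans + RTT = 1 + 20 = 21 ms (first packet sent until its ACK returns)
W * Ttrans = 2 * 1 = 2 ms of sending per cycle
W * Ttrans / (Ttrans + RTT) = 2 / 21 = 0.095238
U = min(1, 0.095238) = 0.095238
U% = 9.52%

9.52


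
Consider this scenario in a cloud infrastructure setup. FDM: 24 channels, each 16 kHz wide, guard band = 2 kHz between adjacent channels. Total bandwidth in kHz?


Given: 24 channels, 16 kHz each, guard = 2 kHz
Channel bandwidth = 24 * 16 = 384 kHz
Guard bands = 23 gaps * 2 kHz = 46 kHz
Total = 384 + 46 = 430 kHz

430


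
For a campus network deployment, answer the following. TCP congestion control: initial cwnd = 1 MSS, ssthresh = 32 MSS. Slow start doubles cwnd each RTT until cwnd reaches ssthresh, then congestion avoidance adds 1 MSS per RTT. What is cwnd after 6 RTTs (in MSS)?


RTT 0: cwnd = 1 MSS (initial)
RTT 1: cwnd = 2 MSS (slow start, doubled)
RTT 2: cwnd = 4 MSS (slow start, doubled)
RTT 3: cwnd = 8 MSS (slow start, doubled)
RTT 4: cwnd = 16 MSS (slow start, doubled)
RTT 5: cwnd = 32 MSS (slow start, doubled)
RTT 6: cwnd = 33 MSS (congestion avoidance, +1)

33


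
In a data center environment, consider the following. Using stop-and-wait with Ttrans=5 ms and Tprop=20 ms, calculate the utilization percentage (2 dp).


Given: Ttrans = 5 ms, Tprop = 20 ms
RTT = 2 * Tprop = 2 * 20 = 40 ms
U = Ttrans / (Ttrans + RTT)
U = 5 / (5 + 40)
U = 5 / 45 = 0.111111
U% = 11.11%

11.11


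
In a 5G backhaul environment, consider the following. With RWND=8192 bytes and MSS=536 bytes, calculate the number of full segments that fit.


Given: RWND = 8192 bytes, MSS = 536 bytes
Full segments = floor(RWND / MSS)
Full segments = floor(8192 / 536)
Full segments = floor(15.2836) = 15

15


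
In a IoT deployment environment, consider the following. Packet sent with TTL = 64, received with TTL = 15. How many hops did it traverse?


Given: initial TTL = 64, received TTL = 15
Hops = initial TTL - received TTL
Hops = 64 - 15 = 49

49


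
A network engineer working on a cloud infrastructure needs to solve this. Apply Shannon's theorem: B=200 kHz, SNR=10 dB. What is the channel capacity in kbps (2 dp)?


Given: B = 200 kHz, SNR = 10 dB
SNR linear = 10^(10/10) = 10
1 + SNR = 11
log2(11) = 3.4594316186
C = 200 * 1000 * 3.4594316186 = 691886.3237 bps
C = 691.886324 kbps -> 691.89 kbps (2 dp)

691.89


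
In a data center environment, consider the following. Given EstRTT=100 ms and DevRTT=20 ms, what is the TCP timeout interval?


Given: EstRTT = 100 ms, DevRTT = 20 ms
Timeout = EstRTT + 4 * DevRTT
4 * DevRTT = 4 * 20 = 80
Timeout = 100 + 80 = 180 ms

180


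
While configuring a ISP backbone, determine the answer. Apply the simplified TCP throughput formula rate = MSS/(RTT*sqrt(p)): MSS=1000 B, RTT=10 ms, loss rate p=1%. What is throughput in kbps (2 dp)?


Given: MSS = 1000 bytes, RTT = 10 ms, loss = 1%
RTT in seconds = 10 / 1000 = 0.01
Loss rate = 1% = 0.01
sqrt(loss) = sqrt(0.01) = 0.1
Throughput (bytes/s) = 1000 / (0.01 * 0.1) = 1000000.0000
Throughput (kbps) = 1000000.0000 * 8 / 1000 = 8000.000000 -> 8000.00 kbps (2 dp)

8000.00


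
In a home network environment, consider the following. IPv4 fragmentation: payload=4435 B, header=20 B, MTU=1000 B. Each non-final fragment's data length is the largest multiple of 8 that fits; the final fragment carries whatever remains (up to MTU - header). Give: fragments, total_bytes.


Max data per non-final fragment = floor((MTU - header)/8)*8 = floor((1000 - 20)/8)*8 = floor(980/8)*8 = 976 B
Final fragment needs no 8-byte alignment: it can carry up to MTU - header = 980 B
Non-final fragments needed = ceil((payload - 980) / 976) = ceil(3455/976) = ceil(3.5400) = 4
Number of fragments = 4 + 1 = 5
Fragment sizes (data): 4 * 976 B + 531 B (last, 531 <= 980 OK)
Total bytes sent = payload + n_frags * header = 4435 + 5*20 = 4435 + 100 = 4535 B

5, 4535


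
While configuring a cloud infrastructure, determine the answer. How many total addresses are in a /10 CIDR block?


Given: CIDR prefix /10
Host bits = 32 - 10 = 22
Total addresses = 2^22 = 4194304

4194304


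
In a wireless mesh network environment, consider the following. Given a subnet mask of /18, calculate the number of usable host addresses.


Given: subnet mask /18
Host bits = 32 - 18 = 14
Total addresses = 2^14 = 16384
Usable hosts = 16384 - 2 (network + broadcast) = 16382

16382


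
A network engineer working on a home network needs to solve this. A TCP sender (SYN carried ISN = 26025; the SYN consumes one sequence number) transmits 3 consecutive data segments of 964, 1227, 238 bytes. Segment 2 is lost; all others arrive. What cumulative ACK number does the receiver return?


SYN uses sequence number 26025; first data byte = ISN + 1 = 26026.
Segment 1: SEQ = 26026, len = 964 B, covers [26026, 26989]
Segment 2: SEQ = 26990, len = 1227 B, covers [26990, 28216] [LOST]
Segment 3: SEQ = 28217, len = 238 B, covers [28217, 28454]
In-order data received: bytes [26026, 26989] (segments 1..1).
Segment 2 missing -> gap begins at byte 26990; later segments buffered out of order.
Cumulative ACK = next expected in-order byte = 26026 + 964 = 26990

26990


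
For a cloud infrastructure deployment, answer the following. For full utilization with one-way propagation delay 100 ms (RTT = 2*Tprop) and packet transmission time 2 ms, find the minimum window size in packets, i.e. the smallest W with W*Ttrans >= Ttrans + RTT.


Given: Ttrans = 2 ms, RTT = 200 ms (= 2 * Tprop, Tprop = 100 ms)
Time until first ACK returns = Ttrans + RTT = 2 + 200 = 202 ms
Need W * Ttrans >= Ttrans + RTT  ->  W >= (Ttrans + RTT) / Ttrans
(Ttrans + RTT) / Ttrans = 202 / 2 = 101
W_min = ceil(101) = 101

101


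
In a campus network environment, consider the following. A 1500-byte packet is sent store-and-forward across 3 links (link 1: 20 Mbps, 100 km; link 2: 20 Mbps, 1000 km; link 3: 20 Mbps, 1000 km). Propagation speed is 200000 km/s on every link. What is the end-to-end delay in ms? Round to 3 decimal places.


Packet = 1500 bytes = 12000 bits. Store-and-forward: sum (t_trans + t_prop) per link.
Link 1: t_trans = 12000/(20*10^6) s = 0.6000 ms; t_prop = 100/200000 s = 0.5000 ms; subtotal = 1.1000 ms
Link 2: t_trans = 12000/(20*10^6) s = 0.6000 ms; t_prop = 1000/200000 s = 5.0000 ms; subtotal = 5.6000 ms
Link 3: t_trans = 12000/(20*10^6) s = 0.6000 ms; t_prop = 1000/200000 s = 5.0000 ms; subtotal = 5.6000 ms
End-to-end = 1.1000 + 5.6000 + 5.6000 = 12.3000 ms -> 12.300 ms (3 dp)

12.300


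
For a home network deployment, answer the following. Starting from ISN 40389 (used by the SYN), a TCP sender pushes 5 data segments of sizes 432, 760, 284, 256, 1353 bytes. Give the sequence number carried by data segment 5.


The SYN occupies sequence number ISN = 40389, so the first data byte is ISN + 1 = 40390.
SEQ of data segment i = (ISN + 1) + sum of payload sizes of segments 1..i-1.
Segment 1: SEQ = 40390, payload = 432 bytes
Segment 2: SEQ = 40822, payload = 760 bytes
Segment 3: SEQ = 41582, payload = 284 bytes
Segment 4: SEQ = 41866, payload = 256 bytes
Segment 5: SEQ = 42122, payload = 1353 bytes
SEQ of segment 5 = 40390 + 432 + 760 + 284 + 256 = 42122

42122


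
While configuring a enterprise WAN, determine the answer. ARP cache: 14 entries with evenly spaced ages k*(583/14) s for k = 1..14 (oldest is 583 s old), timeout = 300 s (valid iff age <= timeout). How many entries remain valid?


Ages are k * 583/14 s for k = 1..14 (spacing = 41.6429 s).
Entry k is valid iff k * 583/14 <= 300 iff k <= 14 * 300 / 583 = 7.2041
n_valid = floor(7.2041) = 7
(n_stale = 14 - 7 = 7)

7


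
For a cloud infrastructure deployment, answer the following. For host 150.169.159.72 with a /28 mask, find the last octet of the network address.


Given: IP = 150.169.159.72, prefix = /28
Subnet mask = 255.255.255.240
Last octet of IP: 72
Last octet of mask: 240
Network last octet = 72 AND 240 = 64

64


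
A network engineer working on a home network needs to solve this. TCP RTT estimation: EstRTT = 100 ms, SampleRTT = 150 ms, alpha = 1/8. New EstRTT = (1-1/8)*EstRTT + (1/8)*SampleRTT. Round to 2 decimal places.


Given: EstRTT = 100 ms, SampleRTT = 150 ms, alpha = 1/8
New EstRTT = (1 - alpha) * EstRTT + alpha * SampleRTT
(7/8) * 100 = 87.5
(1/8) * 150 = 18.75
New EstRTT = 87.5 + 18.75 = 106.25 ms -> 106.25 ms (2 dp)

106.25


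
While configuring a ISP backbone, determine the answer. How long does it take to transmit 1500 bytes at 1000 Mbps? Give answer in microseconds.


Given: packet = 1500 bytes, bandwidth = 1000 Mbps
Packet in bits = 1500 * 8 = 12000 bits
Bandwidth = 1000 * 10^6 = 1000000000 bps
Time = 12000 / 1000000000 seconds
Time in us = 12000 * 10^6 / 1000000000 = 12

12


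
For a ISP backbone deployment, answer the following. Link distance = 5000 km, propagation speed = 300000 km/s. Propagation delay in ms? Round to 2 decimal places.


Given: distance = 5000 km, speed = 300000 km/s
Delay = distance / speed = 5000 / 300000 seconds
Delay in ms = 5000 * 1000 / 300000
Delay = 16.6667 ms
Rounded to 2 dp = 16.67 ms

16.67


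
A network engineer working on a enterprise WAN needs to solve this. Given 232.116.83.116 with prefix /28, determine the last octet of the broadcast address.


Given: IP = 232.116.83.116, prefix = /28
Host bits = 32 - 28 = 4
Network last octet = 116 AND mask = 112
Host part size = 2^4 - 1 = 15
Broadcast last octet = 112 OR 15 = 127

127


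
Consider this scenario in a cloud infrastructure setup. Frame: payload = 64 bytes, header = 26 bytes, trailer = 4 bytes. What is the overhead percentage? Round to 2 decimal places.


Given: payload = 64 B, header = 26 B, trailer = 4 B
Overhead bytes = header + trailer = 26 + 4 = 30
Total frame = payload + overhead = 64 + 30 = 94
Overhead % = 30 / 94 * 100 = 31.9149% -> 31.91% (2 dp)

31.91


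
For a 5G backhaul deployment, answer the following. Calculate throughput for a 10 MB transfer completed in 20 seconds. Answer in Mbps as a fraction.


Given: file = 10 MB, time = 20 s
File in Mb = 10 * 8 = 80 Mb
Throughput = 80 / 20 Mbps
Throughput = 4 Mbps

4


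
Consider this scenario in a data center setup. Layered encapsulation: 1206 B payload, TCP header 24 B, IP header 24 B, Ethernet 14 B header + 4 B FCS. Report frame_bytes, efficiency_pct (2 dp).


TCP segment = 1206 + 24 = 1230 B
IP packet = 1230 + 24 = 1254 B
Ethernet frame = 1254 + 14 + 4 = 1272 B
Efficiency = app / frame = 1206 / 1272 = 0.948113 = 94.8113% -> 94.81% (2 dp)

1272, 94.81


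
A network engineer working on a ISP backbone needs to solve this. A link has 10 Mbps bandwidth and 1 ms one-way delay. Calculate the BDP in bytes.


Given: bandwidth = 10 Mbps, delay = 1 ms
BDP in bits = 10 * 10^6 * 1 / 1000
BDP in bits = 10000
BDP in bytes = 10000 / 8 = 1250

1250


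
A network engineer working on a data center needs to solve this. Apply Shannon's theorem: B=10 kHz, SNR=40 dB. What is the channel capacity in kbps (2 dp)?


Given: B = 10 kHz, SNR = 40 dB
SNR linear = 10^(40/10) = 10000
1 + SNR = 10001
log2(10001) = 13.2878566418
C = 10 * 1000 * 13.2878566418 = 132878.5664 bps
C = 132.878566 kbps -> 132.88 kbps (2 dp)

132.88


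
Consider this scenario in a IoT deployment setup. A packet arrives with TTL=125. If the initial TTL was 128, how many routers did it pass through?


Given: initial TTL = 128, received TTL = 125
Hops = initial TTL - received TTL
Hops = 128 - 125 = 3

3


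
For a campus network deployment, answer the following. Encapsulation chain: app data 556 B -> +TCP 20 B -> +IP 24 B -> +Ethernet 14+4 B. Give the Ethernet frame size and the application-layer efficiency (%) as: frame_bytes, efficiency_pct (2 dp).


TCP segment = 556 + 20 = 576 B
IP packet = 576 + 24 = 600 B
Ethernet frame = 600 + 14 + 4 = 618 B
Efficiency = app / frame = 556 / 618 = 0.899676 = 89.9676% -> 89.97% (2 dp)

618, 89.97


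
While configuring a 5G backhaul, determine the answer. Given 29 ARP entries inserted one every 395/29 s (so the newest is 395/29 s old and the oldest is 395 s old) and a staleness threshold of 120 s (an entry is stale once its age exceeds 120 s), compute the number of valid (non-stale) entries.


Ages are k * 395/29 s for k = 1..29 (spacing = 13.6207 s).
Entry k is valid iff k * 395/29 <= 120 iff k <= 29 * 120 / 395 = 8.8101
n_valid = floor(8.8101) = 8
(n_stale = 29 - 8 = 21)

8


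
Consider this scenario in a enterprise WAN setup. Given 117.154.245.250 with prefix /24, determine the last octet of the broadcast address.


Given: IP = 117.154.245.250, prefix = /24
Host bits = 32 - 24 = 8
Network last octet = 250 AND mask = 0
Host part size = 2^8 - 1 = 255
Broadcast last octet = 0 OR 255 = 255

255


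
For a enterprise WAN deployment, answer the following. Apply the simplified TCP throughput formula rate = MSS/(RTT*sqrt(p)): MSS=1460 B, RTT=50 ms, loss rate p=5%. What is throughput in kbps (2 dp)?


Given: MSS = 1460 bytes, RTT = 50 ms, loss = 5%
RTT in seconds = 50 / 1000 = 0.05
Loss rate = 5% = 0.05
sqrt(loss) = sqrt(0.05) = 0.223606797750
Throughput (bytes/s) = 1460 / (0.05 * 0.223606797750) = 130586.3699
Throughput (kbps) = 130586.3699 * 8 / 1000 = 1044.690959 -> 1044.69 kbps (2 dp)

1044.69


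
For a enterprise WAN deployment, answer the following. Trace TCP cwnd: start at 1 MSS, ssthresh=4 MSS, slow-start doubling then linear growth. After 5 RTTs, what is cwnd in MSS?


RTT 0: cwnd = 1 MSS (initial)
RTT 1: cwnd = 2 MSS (slow start, doubled)
RTT 2: cwnd = 4 MSS (slow start, doubled)
RTT 3: cwnd = 5 MSS (congestion avoidance, +1)
RTT 4: cwnd = 6 MSS (congestion avoidance, +1)
RTT 5: cwnd = 7 MSS (congestion avoidance, +1)

7


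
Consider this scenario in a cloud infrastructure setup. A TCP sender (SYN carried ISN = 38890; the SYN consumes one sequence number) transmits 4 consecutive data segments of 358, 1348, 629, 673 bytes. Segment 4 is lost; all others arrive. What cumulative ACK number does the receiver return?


SYN uses sequence number 38890; first data byte = ISN + 1 = 38891.
Segment 1: SEQ = 38891, len = 358 B, covers [38891, 39248]
Segment 2: SEQ = 39249, len = 1348 B, covers [39249, 40596]
Segment 3: SEQ = 40597, len = 629 B, covers [40597, 41225]
Segment 4: SEQ = 41226, len = 673 B, covers [41226, 41898] [LOST]
In-order data received: bytes [38891, 41225] (segments 1..3).
Segment 4 missing -> gap begins at byte 41226.
Cumulative ACK = next expected in-order byte = 38891 + 358 + 1348 + 629 = 41226

41226


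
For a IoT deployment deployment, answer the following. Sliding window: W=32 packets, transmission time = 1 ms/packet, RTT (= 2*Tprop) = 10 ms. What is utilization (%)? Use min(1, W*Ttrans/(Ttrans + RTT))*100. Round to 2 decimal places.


Given: W = 32, Ttrans = 1 ms, RTT = 10 ms (= 2 * Tprop, Tprop = 5 ms)
Cycle time = Ttrans + RTT = 1 + 10 = 11 ms (first packet sent until its ACK returns)
W * Ttrans = 32 * 1 = 32 ms of sending per cycle
W * Ttrans / (Ttrans + RTT) = 32 / 11 = 2.909091
U = min(1, 2.909091) = 1.000000
U% = 100.00%

100.00


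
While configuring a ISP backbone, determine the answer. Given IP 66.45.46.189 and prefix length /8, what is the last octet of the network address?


Given: IP = 66.45.46.189, prefix = /8
Subnet mask = 255.0.0.0
Last octet of IP: 189
Last octet of mask: 0
Network last octet = 189 AND 0 = 0

0


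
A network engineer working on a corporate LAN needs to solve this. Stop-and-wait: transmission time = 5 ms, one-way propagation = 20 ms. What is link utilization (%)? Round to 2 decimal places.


Given: Ttrans = 5 ms, Tprop = 20 ms
RTT = 2 * Tprop = 2 * 20 = 40 ms
U = Ttrans / (Ttrans + RTT)
U = 5 / (5 + 40)
U = 5 / 45 = 0.111111
U% = 11.11%

11.11


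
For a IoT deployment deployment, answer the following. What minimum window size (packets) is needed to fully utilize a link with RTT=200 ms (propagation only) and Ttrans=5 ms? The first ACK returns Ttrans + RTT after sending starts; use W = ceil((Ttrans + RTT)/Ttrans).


Given: Ttrans = 5 ms, RTT = 200 ms (= 2 * Tprop, Tprop = 100 ms)
Time until first ACK returns = Ttrans + RTT = 5 + 200 = 205 ms
Need W * Ttrans >= Ttrans + RTT  ->  W >= (Ttrans + RTT) / Ttrans
(Ttrans + RTT) / Ttrans = 205 / 5 = 41
W_min = ceil(41) = 41

41


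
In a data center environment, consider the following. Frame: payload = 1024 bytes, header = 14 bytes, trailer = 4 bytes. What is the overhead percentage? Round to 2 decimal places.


Given: payload = 1024 B, header = 14 B, trailer = 4 B
Overhead bytes = header + trailer = 14 + 4 = 18
Total frame = payload + overhead = 1024 + 18 = 1042
Overhead % = 18 / 1042 * 100 = 1.7274% -> 1.73% (2 dp)

1.73


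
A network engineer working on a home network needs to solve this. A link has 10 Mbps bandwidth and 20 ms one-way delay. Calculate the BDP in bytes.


Given: bandwidth = 10 Mbps, delay = 20 ms
BDP in bits = 10 * 10^6 * 20 / 1000
BDP in bits = 200000
BDP in bytes = 200000 / 8 = 25000

25000


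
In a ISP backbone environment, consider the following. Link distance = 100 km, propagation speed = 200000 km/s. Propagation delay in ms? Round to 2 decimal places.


Given: distance = 100 km, speed = 200000 km/s
Delay = distance / speed = 100 / 200000 seconds
Delay in ms = 100 * 1000 / 200000
Delay = 0.5000 ms
Rounded to 2 dp = 0.50 ms

0.50


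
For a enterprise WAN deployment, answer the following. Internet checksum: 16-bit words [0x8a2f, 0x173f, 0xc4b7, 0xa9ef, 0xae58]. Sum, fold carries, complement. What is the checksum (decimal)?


Given words: [0x8a2f, 0x173f, 0xc4b7, 0xa9ef, 0xae58]
Step 1: Sum all words
Raw sum = 35375 + 5951 + 50359 + 43503 + 44632 = 179820
Step 2: Fold carry: (48748 + 2) = 48750
One's complement = ~48750 & 0xFFFF = 16785

16785


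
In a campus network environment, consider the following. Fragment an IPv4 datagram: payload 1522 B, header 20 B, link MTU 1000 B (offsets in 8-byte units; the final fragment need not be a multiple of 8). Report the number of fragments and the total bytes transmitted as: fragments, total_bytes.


Max data per non-final fragment = floor((MTU - header)/8)*8 = floor((1000 - 20)/8)*8 = floor(980/8)*8 = 976 B
Final fragment needs no 8-byte alignment: it can carry up to MTU - header = 980 B
Non-final fragments needed = ceil((payload - 980) / 976) = ceil(542/976) = ceil(0.5553) = 1
Number of fragments = 1 + 1 = 2
Fragment sizes (data): 1 * 976 B + 546 B (last, 546 <= 980 OK)
Total bytes sent = payload + n_frags * header = 1522 + 2*20 = 1522 + 40 = 1562 B

2, 1562


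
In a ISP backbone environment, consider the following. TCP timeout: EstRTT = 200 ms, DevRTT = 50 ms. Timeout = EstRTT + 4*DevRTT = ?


Given: EstRTT = 200 ms, DevRTT = 50 ms
Timeout = EstRTT + 4 * DevRTT
4 * DevRTT = 4 * 50 = 200
Timeout = 200 + 200 = 400 ms

400


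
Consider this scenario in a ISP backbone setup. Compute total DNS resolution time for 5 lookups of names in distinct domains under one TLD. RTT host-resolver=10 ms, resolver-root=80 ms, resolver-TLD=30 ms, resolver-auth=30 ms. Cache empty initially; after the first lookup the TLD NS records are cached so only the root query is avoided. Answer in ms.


Lookup 1 (cold cache): local + root + TLD + auth = 10 + 80 + 30 + 30 = 150 ms
Lookups 2..5 (TLD NS cached -> skip root; new domain -> still ask TLD and auth): local + TLD + auth = 10 + 30 + 30 = 70 ms each
Remaining 4 lookups: 4 * 70 = 280 ms
Total = 150 + 280 = 430 ms

430


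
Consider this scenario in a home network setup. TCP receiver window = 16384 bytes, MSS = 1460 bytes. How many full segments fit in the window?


Given: RWND = 16384 bytes, MSS = 1460 bytes
Full segments = floor(RWND / MSS)
Full segments = floor(16384 / 1460)
Full segments = floor(11.2219) = 11

11


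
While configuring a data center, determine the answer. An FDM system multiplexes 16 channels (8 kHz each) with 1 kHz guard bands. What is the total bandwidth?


Given: 16 channels, 8 kHz each, guard = 1 kHz
Channel bandwidth = 16 * 8 = 128 kHz
Guard bands = 15 gaps * 1 kHz = 15 kHz
Total = 128 + 15 = 143 kHz

143


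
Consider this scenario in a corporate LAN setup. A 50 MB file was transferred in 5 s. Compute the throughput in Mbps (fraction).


Given: file = 50 MB, time = 5 s
File in Mb = 50 * 8 = 400 Mb
Throughput = 400 / 5 Mbps
Throughput = 80 Mbps

80


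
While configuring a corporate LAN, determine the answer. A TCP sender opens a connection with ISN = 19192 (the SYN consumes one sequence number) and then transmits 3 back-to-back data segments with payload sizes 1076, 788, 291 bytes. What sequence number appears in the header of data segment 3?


The SYN occupies sequence number ISN = 19192, so the first data byte is ISN + 1 = 19193.
SEQ of data segment i = (ISN + 1) + sum of payload sizes of segments 1..i-1.
Segment 1: SEQ = 19193, payload = 1076 bytes
Segment 2: SEQ = 20269, payload = 788 bytes
Segment 3: SEQ = 21057, payload = 291 bytes
SEQ of segment 3 = 19193 + 1076 + 788 = 21057

21057


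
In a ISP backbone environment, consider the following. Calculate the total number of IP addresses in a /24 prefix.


Given: CIDR prefix /24
Host bits = 32 - 24 = 8
Total addresses = 2^8 = 256

256


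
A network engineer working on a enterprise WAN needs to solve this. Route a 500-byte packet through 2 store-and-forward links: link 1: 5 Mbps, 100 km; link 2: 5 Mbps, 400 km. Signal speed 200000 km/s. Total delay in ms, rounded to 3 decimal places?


Packet = 500 bytes = 4000 bits. Store-and-forward: sum (t_trans + t_prop) per link.
Link 1: t_trans = 4000/(5*10^6) s = 0.8000 ms; t_prop = 100/200000 s = 0.5000 ms; subtotal = 1.3000 ms
Link 2: t_trans = 4000/(5*10^6) s = 0.8000 ms; t_prop = 400/200000 s = 2.0000 ms; subtotal = 2.8000 ms
End-to-end = 1.3000 + 2.8000 = 4.1000 ms -> 4.100 ms (3 dp)

4.100


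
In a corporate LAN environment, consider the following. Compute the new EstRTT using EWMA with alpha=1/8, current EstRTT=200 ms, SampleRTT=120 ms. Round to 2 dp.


Given: EstRTT = 200 ms, SampleRTT = 120 ms, alpha = 1/8
New EstRTT = (1 - alpha) * EstRTT + alpha * SampleRTT
(7/8) * 200 = 175
(1/8) * 120 = 15
New EstRTT = 175 + 15 = 190 ms -> 190.00 ms (2 dp)

190.00


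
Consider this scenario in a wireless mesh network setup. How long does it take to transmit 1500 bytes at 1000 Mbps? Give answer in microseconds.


Given: packet = 1500 bytes, bandwidth = 1000 Mbps
Packet in bits = 1500 * 8 = 12000 bits
Bandwidth = 1000 * 10^6 = 1000000000 bps
Time = 12000 / 1000000000 seconds
Time in us = 12000 * 10^6 / 1000000000 = 12

12


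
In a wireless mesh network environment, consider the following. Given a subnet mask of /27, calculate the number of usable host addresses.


Given: subnet mask /27
Host bits = 32 - 27 = 5
Total addresses = 2^5 = 32
Usable hosts = 32 - 2 (network + broadcast) = 30

30


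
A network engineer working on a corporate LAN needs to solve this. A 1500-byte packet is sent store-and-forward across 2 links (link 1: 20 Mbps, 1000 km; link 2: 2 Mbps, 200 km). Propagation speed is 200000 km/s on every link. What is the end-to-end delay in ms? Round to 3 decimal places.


Packet = 1500 bytes = 12000 bits. Store-and-forward: sum (t_trans + t_prop) per link.
Link 1: t_trans = 12000/(20*10^6) s = 0.6000 ms; t_prop = 1000/200000 s = 5.0000 ms; subtotal = 5.6000 ms
Link 2: t_trans = 12000/(2*10^6) s = 6.0000 ms; t_prop = 200/200000 s = 1.0000 ms; subtotal = 7.0000 ms
End-to-end = 5.6000 + 7.0000 = 12.6000 ms -> 12.600 ms (3 dp)

12.600


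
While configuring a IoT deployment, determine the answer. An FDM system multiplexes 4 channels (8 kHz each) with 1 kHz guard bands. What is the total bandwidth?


Given: 4 channels, 8 kHz each, guard = 1 kHz
Channel bandwidth = 4 * 8 = 32 kHz
Guard bands = 3 gaps * 1 kHz = 3 kHz
Total = 32 + 3 = 35 kHz

35


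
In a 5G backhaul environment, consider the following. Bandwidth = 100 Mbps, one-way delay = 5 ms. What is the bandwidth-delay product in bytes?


Given: bandwidth = 100 Mbps, delay = 5 ms
BDP in bits = 100 * 10^6 * 5 / 1000
BDP in bits = 500000
BDP in bytes = 500000 / 8 = 62500

62500


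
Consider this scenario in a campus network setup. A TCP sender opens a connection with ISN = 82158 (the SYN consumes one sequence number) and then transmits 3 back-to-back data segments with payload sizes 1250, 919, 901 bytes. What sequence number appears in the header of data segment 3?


The SYN occupies sequence number ISN = 82158, so the first data byte is ISN + 1 = 82159.
SEQ of data segment i = (ISN + 1) + sum of payload sizes of segments 1..i-1.
Segment 1: SEQ = 82159, payload = 1250 bytes
Segment 2: SEQ = 83409, payload = 919 bytes
Segment 3: SEQ = 84328, payload = 901 bytes
SEQ of segment 3 = 82159 + 1250 + 919 = 84328

84328


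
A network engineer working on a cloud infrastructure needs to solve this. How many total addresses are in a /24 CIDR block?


Given: CIDR prefix /24
Host bits = 32 - 24 = 8
Total addresses = 2^8 = 256

256


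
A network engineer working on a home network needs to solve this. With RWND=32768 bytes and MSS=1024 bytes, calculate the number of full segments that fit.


Given: RWND = 32768 bytes, MSS = 1024 bytes
Full segments = floor(RWND / MSS)
Full segments = floor(32768 / 1024)
Full segments = floor(32.0) = 32

32


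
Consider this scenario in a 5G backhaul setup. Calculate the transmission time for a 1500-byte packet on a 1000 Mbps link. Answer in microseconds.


Given: packet = 1500 bytes, bandwidth = 1000 Mbps
Packet in bits = 1500 * 8 = 12000 bits
Bandwidth = 1000 * 10^6 = 1000000000 bps
Time = 12000 / 1000000000 seconds
Time in us = 12000 * 10^6 / 1000000000 = 12

12


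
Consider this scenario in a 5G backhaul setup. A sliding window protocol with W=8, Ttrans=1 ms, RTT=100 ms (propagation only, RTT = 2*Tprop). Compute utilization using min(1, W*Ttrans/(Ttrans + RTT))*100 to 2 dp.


Given: W = 8, Ttrans = 1 ms, RTT = 100 ms (= 2 * Tprop, Tprop = 50 ms)
Cycle time = Ttrans + RTT = 1 + 100 = 101 ms (first packet sent until its ACK returns)
W * Ttrans = 8 * 1 = 8 ms of sending per cycle
W * Ttrans / (Ttrans + RTT) = 8 / 101 = 0.079208
U = min(1, 0.079208) = 0.079208
U% = 7.92%

7.92


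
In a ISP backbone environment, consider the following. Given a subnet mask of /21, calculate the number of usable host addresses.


Given: subnet mask /21
Host bits = 32 - 21 = 11
Total addresses = 2^11 = 2048
Usable hosts = 2048 - 2 (network + broadcast) = 2046

2046


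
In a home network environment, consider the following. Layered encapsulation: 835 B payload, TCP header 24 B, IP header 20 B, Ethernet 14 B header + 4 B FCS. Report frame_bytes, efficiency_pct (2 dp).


TCP segment = 835 + 24 = 859 B
IP packet = 859 + 20 = 879 B
Ethernet frame = 879 + 14 + 4 = 897 B
Efficiency = app / frame = 835 / 897 = 0.930881 = 93.0881% -> 93.09% (2 dp)

897, 93.09


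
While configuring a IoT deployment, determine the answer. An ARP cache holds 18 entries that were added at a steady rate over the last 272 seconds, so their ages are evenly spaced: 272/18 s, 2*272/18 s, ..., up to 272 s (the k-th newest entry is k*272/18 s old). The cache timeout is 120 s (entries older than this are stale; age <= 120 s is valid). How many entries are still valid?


Ages are k * 272/18 s for k = 1..18 (spacing = 15.1111 s).
Entry k is valid iff k * 272/18 <= 120 iff k <= 18 * 120 / 272 = 7.9412
n_valid = floor(7.9412) = 7
(n_stale = 18 - 7 = 11)

7


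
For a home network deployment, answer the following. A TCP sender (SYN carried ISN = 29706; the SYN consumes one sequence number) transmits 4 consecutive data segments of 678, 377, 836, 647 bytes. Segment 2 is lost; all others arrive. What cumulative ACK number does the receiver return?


SYN uses sequence number 29706; first data byte = ISN + 1 = 29707.
Segment 1: SEQ = 29707, len = 678 B, covers [29707, 30384]
Segment 2: SEQ = 30385, len = 377 B, covers [30385, 30761] [LOST]
Segment 3: SEQ = 30762, len = 836 B, covers [30762, 31597]
Segment 4: SEQ = 31598, len = 647 B, covers [31598, 32244]
In-order data received: bytes [29707, 30384] (segments 1..1).
Segment 2 missing -> gap begins at byte 30385; later segments buffered out of order.
Cumulative ACK = next expected in-order byte = 29707 + 678 = 30385

30385


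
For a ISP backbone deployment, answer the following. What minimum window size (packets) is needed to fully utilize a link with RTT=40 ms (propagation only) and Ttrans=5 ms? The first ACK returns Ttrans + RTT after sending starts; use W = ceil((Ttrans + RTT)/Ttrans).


Given: Ttrans = 5 ms, RTT = 40 ms (= 2 * Tprop, Tprop = 20 ms)
Time until first ACK returns = Ttrans + RTT = 5 + 40 = 45 ms
Need W * Ttrans >= Ttrans + RTT  ->  W >= (Ttrans + RTT) / Ttrans
(Ttrans + RTT) / Ttrans = 45 / 5 = 9
W_min = ceil(9) = 9

9


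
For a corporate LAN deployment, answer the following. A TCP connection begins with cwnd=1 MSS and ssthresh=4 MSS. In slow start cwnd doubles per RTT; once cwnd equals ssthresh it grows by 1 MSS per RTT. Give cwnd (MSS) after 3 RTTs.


RTT 0: cwnd = 1 MSS (initial)
RTT 1: cwnd = 2 MSS (slow start, doubled)
RTT 2: cwnd = 4 MSS (slow start, doubled)
RTT 3: cwnd = 5 MSS (congestion avoidance, +1)

5


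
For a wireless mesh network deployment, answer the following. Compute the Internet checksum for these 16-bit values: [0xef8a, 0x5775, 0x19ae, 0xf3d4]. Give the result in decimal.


Given words: [0xef8a, 0x5775, 0x19ae, 0xf3d4]
Step 1: Sum all words
Raw sum = 61322 + 22389 + 6574 + 62420 = 152705
Step 2: Fold carry: (21633 + 2) = 21635
One's complement = ~21635 & 0xFFFF = 43900

43900


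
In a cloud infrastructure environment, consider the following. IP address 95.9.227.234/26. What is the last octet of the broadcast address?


Given: IP = 95.9.227.234, prefix = /26
Host bits = 32 - 26 = 6
Network last octet = 234 AND mask = 192
Host part size = 2^6 - 1 = 63
Broadcast last octet = 192 OR 63 = 255

255


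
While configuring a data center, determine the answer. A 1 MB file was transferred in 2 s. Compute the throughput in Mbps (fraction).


Given: file = 1 MB, time = 2 s
File in Mb = 1 * 8 = 8 Mb
Throughput = 8 / 2 Mbps
Throughput = 4 Mbps

4


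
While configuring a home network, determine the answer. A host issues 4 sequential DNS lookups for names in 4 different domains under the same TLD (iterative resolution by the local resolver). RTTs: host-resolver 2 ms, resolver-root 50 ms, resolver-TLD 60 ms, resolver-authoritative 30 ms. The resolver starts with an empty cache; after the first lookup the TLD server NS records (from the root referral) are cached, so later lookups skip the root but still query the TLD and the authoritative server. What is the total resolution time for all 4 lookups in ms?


Lookup 1 (cold cache): local + root + TLD + auth = 2 + 50 + 60 + 30 = 142 ms
Lookups 2..4 (TLD NS cached -> skip root; new domain -> still ask TLD and auth): local + TLD + auth = 2 + 60 + 30 = 92 ms each
Remaining 3 lookups: 3 * 92 = 276 ms
Total = 142 + 276 = 418 ms

418


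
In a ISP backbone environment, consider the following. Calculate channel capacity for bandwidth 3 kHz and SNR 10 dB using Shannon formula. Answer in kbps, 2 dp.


Given: B = 3 kHz, SNR = 10 dB
SNR linear = 10^(10/10) = 10
1 + SNR = 11
log2(11) = 3.4594316186
C = 3 * 1000 * 3.4594316186 = 10378.2949 bps
C = 10.378295 kbps -> 10.38 kbps (2 dp)

10.38


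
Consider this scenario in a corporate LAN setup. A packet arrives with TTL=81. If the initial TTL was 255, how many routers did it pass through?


Given: initial TTL = 255, received TTL = 81
Hops = initial TTL - received TTL
Hops = 255 - 81 = 174

174


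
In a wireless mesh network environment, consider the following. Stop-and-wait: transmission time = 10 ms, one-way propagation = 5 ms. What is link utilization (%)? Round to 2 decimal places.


Given: Ttrans = 10 ms, Tprop = 5 ms
RTT = 2 * Tprop = 2 * 5 = 10 ms
U = Ttrans / (Ttrans + RTT)
U = 10 / (10 + 10)
U = 10 / 20 = 0.5
U% = 50.00%

50.00


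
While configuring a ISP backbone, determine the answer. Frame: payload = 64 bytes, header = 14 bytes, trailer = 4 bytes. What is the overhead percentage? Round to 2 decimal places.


Given: payload = 64 B, header = 14 B, trailer = 4 B
Overhead bytes = header + trailer = 14 + 4 = 18
Total frame = payload + overhead = 64 + 18 = 82
Overhead % = 18 / 82 * 100 = 21.9512% -> 21.95% (2 dp)

21.95


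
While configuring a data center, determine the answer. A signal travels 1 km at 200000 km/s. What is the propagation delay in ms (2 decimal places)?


Given: distance = 1 km, speed = 200000 km/s
Delay = distance / speed = 1 / 200000 seconds
Delay in ms = 1 * 1000 / 200000
Delay = 0.0050 ms
Rounded to 2 dp = 0.01 ms

0.01


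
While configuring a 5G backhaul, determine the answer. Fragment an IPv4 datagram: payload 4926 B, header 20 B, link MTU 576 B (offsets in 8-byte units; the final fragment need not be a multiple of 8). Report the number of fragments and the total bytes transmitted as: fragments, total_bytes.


Max data per non-final fragment = floor((MTU - header)/8)*8 = floor((576 - 20)/8)*8 = floor(556/8)*8 = 552 B
Final fragment needs no 8-byte alignment: it can carry up to MTU - header = 556 B
Non-final fragments needed = ceil((payload - 556) / 552) = ceil(4370/552) = ceil(7.9167) = 8
Number of fragments = 8 + 1 = 9
Fragment sizes (data): 8 * 552 B + 510 B (last, 510 <= 556 OK)
Total bytes sent = payload + n_frags * header = 4926 + 9*20 = 4926 + 180 = 5106 B

9, 5106


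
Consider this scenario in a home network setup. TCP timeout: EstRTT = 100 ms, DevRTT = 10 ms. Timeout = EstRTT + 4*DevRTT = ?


Given: EstRTT = 100 ms, DevRTT = 10 ms
Timeout = EstRTT + 4 * DevRTT
4 * DevRTT = 4 * 10 = 40
Timeout = 100 + 40 = 140 ms

140


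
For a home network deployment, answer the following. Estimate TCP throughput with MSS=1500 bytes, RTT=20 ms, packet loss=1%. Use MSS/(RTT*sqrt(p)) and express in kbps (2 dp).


Given: MSS = 1500 bytes, RTT = 20 ms, loss = 1%
RTT in seconds = 20 / 1000 = 0.02
Loss rate = 1% = 0.01
sqrt(loss) = sqrt(0.01) = 0.1
Throughput (bytes/s) = 1500 / (0.02 * 0.1) = 750000.0000
Throughput (kbps) = 750000.0000 * 8 / 1000 = 6000.000000 -> 6000.00 kbps (2 dp)

6000.00


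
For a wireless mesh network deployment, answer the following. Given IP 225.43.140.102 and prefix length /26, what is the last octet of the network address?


Given: IP = 225.43.140.102, prefix = /26
Subnet mask = 255.255.255.192
Last octet of IP: 102
Last octet of mask: 192
Network last octet = 102 AND 192 = 64

64


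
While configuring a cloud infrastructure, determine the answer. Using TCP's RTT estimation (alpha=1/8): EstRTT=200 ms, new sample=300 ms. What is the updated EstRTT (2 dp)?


Given: EstRTT = 200 ms, SampleRTT = 300 ms, alpha = 1/8
New EstRTT = (1 - alpha) * EstRTT + alpha * SampleRTT
(7/8) * 200 = 175
(1/8) * 300 = 37.5
New EstRTT = 175 + 37.5 = 212.5 ms -> 212.50 ms (2 dp)

212.50


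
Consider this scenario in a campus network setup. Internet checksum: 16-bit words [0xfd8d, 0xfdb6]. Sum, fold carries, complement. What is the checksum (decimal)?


Given words: [0xfd8d, 0xfdb6]
Step 1: Sum all words
Raw sum = 64909 + 64950 = 129859
Step 2: Fold carry: (64323 + 1) = 64324
One's complement = ~64324 & 0xFFFF = 1211

1211


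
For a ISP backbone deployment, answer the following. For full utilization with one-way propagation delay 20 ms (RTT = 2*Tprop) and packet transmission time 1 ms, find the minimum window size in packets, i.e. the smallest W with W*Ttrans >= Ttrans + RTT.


Given: Ttrans = 1 ms, RTT = 40 ms (= 2 * Tprop, Tprop = 20 ms)
Time until first ACK returns = Ttrans + RTT = 1 + 40 = 41 ms
Need W * Ttrans >= Ttrans + RTT  ->  W >= (Ttrans + RTT) / Ttrans
(Ttrans + RTT) / Ttrans = 41 / 1 = 41
W_min = ceil(41) = 41

41


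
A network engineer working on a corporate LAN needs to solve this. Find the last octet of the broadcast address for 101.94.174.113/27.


Given: IP = 101.94.174.113, prefix = /27
Host bits = 32 - 27 = 5
Network last octet = 113 AND mask = 96
Host part size = 2^5 - 1 = 31
Broadcast last octet = 96 OR 31 = 127

127


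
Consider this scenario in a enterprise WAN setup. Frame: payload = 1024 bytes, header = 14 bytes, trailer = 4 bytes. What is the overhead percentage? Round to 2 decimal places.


Given: payload = 1024 B, header = 14 B, trailer = 4 B
Overhead bytes = header + trailer = 14 + 4 = 18
Total frame = payload + overhead = 1024 + 18 = 1042
Overhead % = 18 / 1042 * 100 = 1.7274% -> 1.73% (2 dp)

1.73


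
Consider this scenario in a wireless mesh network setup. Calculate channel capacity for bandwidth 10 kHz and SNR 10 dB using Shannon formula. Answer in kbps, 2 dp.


Given: B = 10 kHz, SNR = 10 dB
SNR linear = 10^(10/10) = 10
1 + SNR = 11
log2(11) = 3.4594316186
C = 10 * 1000 * 3.4594316186 = 34594.3162 bps
C = 34.594316 kbps -> 34.59 kbps (2 dp)

34.59


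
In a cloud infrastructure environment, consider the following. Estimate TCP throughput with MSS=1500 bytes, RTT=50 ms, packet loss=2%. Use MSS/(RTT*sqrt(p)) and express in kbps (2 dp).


Given: MSS = 1500 bytes, RTT = 50 ms, loss = 2%
RTT in seconds = 50 / 1000 = 0.05
Loss rate = 2% = 0.02
sqrt(loss) = sqrt(0.02) = 0.141421356237
Throughput (bytes/s) = 1500 / (0.05 * 0.141421356237) = 212132.0344
Throughput (kbps) = 212132.0344 * 8 / 1000 = 1697.056275 -> 1697.06 kbps (2 dp)

1697.06
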